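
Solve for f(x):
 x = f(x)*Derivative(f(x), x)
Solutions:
 f(x) = -sqrt(C1 + x^2)
 f(x) = sqrt(C1 + x^2)


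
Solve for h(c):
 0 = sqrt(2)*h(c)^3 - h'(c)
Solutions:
 h(c) = -sqrt(2)*sqrt(-1/(C1 + sqrt(2)*c))/2
 h(c) = sqrt(2)*sqrt(-1/(C1 + sqrt(2)*c))/2


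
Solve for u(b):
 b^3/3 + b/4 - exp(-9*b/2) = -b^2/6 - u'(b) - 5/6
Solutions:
 u(b) = C1 - b^4/12 - b^3/18 - b^2/8 - 5*b/6 - 2*exp(-9*b/2)/9


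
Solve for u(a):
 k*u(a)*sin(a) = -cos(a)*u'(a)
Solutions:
 u(a) = C1*exp(k*log(cos(a)))


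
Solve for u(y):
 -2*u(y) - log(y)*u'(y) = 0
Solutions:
 u(y) = C1*exp(-2*li(y))


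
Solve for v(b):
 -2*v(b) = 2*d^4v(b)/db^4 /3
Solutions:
 v(b) = (C1*sin(sqrt(2)*3^(1/4)*b/2) + C2*cos(sqrt(2)*3^(1/4)*b/2))*exp(-sqrt(2)*3^(1/4)*b/2) + (C3*sin(sqrt(2)*3^(1/4)*b/2) + C4*cos(sqrt(2)*3^(1/4)*b/2))*exp(sqrt(2)*3^(1/4)*b/2)


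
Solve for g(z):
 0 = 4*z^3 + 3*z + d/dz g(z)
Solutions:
 g(z) = C1 - z^4 - 3*z^2/2


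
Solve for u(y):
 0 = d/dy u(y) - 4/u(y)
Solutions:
 u(y) = -sqrt(C1 + 8*y)
 u(y) = sqrt(C1 + 8*y)


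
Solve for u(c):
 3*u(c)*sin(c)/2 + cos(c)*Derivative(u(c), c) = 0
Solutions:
 u(c) = C1*cos(c)^(3/2)


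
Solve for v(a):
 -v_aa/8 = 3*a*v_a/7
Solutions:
 v(a) = C1 + C2*erf(2*sqrt(21)*a/7)


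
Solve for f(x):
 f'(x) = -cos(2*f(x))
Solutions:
 f(x) = -asin((C1 + exp(4*x))/(C1 - exp(4*x)))/2 + pi/2
 f(x) = asin((C1 + exp(4*x))/(C1 - exp(4*x)))/2


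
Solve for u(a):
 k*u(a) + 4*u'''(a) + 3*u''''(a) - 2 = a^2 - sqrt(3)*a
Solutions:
 u(a) = C1*exp(a*Piecewise((-sqrt(-2*2^(1/3)*(-k)^(1/3)/3 + 4/9)/2 - sqrt(2*2^(1/3)*(-k)^(1/3)/3 + 8/9 + 16/(27*sqrt(-2*2^(1/3)*(-k)^(1/3)/3 + 4/9)))/2 - 1/3, Eq(k, 0)), (-sqrt(2*k/(9*(k/27 + sqrt(-k^3/729 + k^2/729))^(1/3)) + 2*(k/27 + sqrt(-k^3/729 + k^2/729))^(1/3) + 4/9)/2 - sqrt(-2*k/(9*(k/27 + sqrt(-k^3/729 + k^2/729))^(1/3)) - 2*(k/27 + sqrt(-k^3/729 + k^2/729))^(1/3) + 8/9 + 16/(27*sqrt(2*k/(9*(k/27 + sqrt(-k^3/729 + k^2/729))^(1/3)) + 2*(k/27 + sqrt(-k^3/729 + k^2/729))^(1/3) + 4/9)))/2 - 1/3, True))) + C2*exp(a*Piecewise((-sqrt(-2*2^(1/3)*(-k)^(1/3)/3 + 4/9)/2 + sqrt(2*2^(1/3)*(-k)^(1/3)/3 + 8/9 + 16/(27*sqrt(-2*2^(1/3)*(-k)^(1/3)/3 + 4/9)))/2 - 1/3, Eq(k, 0)), (-sqrt(2*k/(9*(k/27 + sqrt(-k^3/729 + k^2/729))^(1/3)) + 2*(k/27 + sqrt(-k^3/729 + k^2/729))^(1/3) + 4/9)/2 + sqrt(-2*k/(9*(k/27 + sqrt(-k^3/729 + k^2/729))^(1/3)) - 2*(k/27 + sqrt(-k^3/729 + k^2/729))^(1/3) + 8/9 + 16/(27*sqrt(2*k/(9*(k/27 + sqrt(-k^3/729 + k^2/729))^(1/3)) + 2*(k/27 + sqrt(-k^3/729 + k^2/729))^(1/3) + 4/9)))/2 - 1/3, True))) + C3*exp(a*Piecewise((sqrt(-2*2^(1/3)*(-k)^(1/3)/3 + 4/9)/2 - sqrt(2*2^(1/3)*(-k)^(1/3)/3 + 8/9 - 16/(27*sqrt(-2*2^(1/3)*(-k)^(1/3)/3 + 4/9)))/2 - 1/3, Eq(k, 0)), (sqrt(2*k/(9*(k/27 + sqrt(-k^3/729 + k^2/729))^(1/3)) + 2*(k/27 + sqrt(-k^3/729 + k^2/729))^(1/3) + 4/9)/2 - sqrt(-2*k/(9*(k/27 + sqrt(-k^3/729 + k^2/729))^(1/3)) - 2*(k/27 + sqrt(-k^3/729 + k^2/729))^(1/3) + 8/9 - 16/(27*sqrt(2*k/(9*(k/27 + sqrt(-k^3/729 + k^2/729))^(1/3)) + 2*(k/27 + sqrt(-k^3/729 + k^2/729))^(1/3) + 4/9)))/2 - 1/3, True))) + C4*exp(a*Piecewise((sqrt(-2*2^(1/3)*(-k)^(1/3)/3 + 4/9)/2 + sqrt(2*2^(1/3)*(-k)^(1/3)/3 + 8/9 - 16/(27*sqrt(-2*2^(1/3)*(-k)^(1/3)/3 + 4/9)))/2 - 1/3, Eq(k, 0)), (sqrt(2*k/(9*(k/27 + sqrt(-k^3/729 + k^2/729))^(1/3)) + 2*(k/27 + sqrt(-k^3/729 + k^2/729))^(1/3) + 4/9)/2 + sqrt(-2*k/(9*(k/27 + sqrt(-k^3/729 + k^2/729))^(1/3)) - 2*(k/27 + sqrt(-k^3/729 + k^2/729))^(1/3) + 8/9 - 16/(27*sqrt(2*k/(9*(k/27 + sqrt(-k^3/729 + k^2/729))^(1/3)) + 2*(k/27 + sqrt(-k^3/729 + k^2/729))^(1/3) + 4/9)))/2 - 1/3, True))) + a^2/k - sqrt(3)*a/k + 2/k


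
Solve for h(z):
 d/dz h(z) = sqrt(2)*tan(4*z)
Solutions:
 h(z) = C1 - sqrt(2)*log(cos(4*z))/4


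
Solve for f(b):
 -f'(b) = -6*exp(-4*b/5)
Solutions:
 f(b) = C1 - 15*exp(-4*b/5)/2


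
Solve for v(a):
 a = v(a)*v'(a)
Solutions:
 v(a) = -sqrt(C1 + a^2)
 v(a) = sqrt(C1 + a^2)


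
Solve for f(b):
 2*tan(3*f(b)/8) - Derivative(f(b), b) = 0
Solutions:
 f(b) = -8*asin(C1*exp(3*b/4))/3 + 8*pi/3
 f(b) = 8*asin(C1*exp(3*b/4))/3


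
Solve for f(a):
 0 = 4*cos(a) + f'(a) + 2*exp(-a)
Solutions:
 f(a) = C1 - 4*sin(a) + 2*exp(-a)


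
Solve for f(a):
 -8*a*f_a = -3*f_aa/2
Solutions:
 f(a) = C1 + C2*erfi(2*sqrt(6)*a/3)


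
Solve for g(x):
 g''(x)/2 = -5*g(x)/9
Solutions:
 g(x) = C1*sin(sqrt(10)*x/3) + C2*cos(sqrt(10)*x/3)


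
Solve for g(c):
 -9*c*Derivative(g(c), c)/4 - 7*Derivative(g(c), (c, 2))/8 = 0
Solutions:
 g(c) = C1 + C2*erf(3*sqrt(7)*c/7)


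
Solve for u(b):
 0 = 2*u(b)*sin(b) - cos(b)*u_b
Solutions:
 u(b) = C1/cos(b)^2


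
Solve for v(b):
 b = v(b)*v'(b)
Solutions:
 v(b) = -sqrt(C1 + b^2)
 v(b) = sqrt(C1 + b^2)


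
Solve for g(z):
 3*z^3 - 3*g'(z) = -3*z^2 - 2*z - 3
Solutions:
 g(z) = C1 + z^4/4 + z^3/3 + z^2/3 + z


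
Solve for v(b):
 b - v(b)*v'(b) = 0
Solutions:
 v(b) = -sqrt(C1 + b^2)
 v(b) = sqrt(C1 + b^2)


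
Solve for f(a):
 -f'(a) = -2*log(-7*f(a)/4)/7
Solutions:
 -7*Integral(1/(log(-_y) - 2*log(2) + log(7)), (_y, f(a)))/2 = C1 - a


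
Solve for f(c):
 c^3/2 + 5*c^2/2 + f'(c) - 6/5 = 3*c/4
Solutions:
 f(c) = C1 - c^4/8 - 5*c^3/6 + 3*c^2/8 + 6*c/5


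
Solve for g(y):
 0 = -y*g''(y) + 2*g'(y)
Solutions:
 g(y) = C1 + C2*y^3


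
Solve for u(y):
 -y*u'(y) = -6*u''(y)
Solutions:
 u(y) = C1 + C2*erfi(sqrt(3)*y/6)


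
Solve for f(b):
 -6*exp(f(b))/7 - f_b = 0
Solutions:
 f(b) = log(1/(C1 + 6*b)) + log(7)


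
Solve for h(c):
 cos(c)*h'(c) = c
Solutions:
 h(c) = C1 + Integral(c/cos(c), c)


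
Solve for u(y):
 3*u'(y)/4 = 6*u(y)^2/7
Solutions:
 u(y) = -7/(C1 + 8*y)


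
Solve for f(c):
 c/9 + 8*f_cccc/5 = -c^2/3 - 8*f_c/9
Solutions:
 f(c) = C1 + C4*exp(-15^(1/3)*c/3) - c^3/8 - c^2/16 + (C2*sin(3^(5/6)*5^(1/3)*c/6) + C3*cos(3^(5/6)*5^(1/3)*c/6))*exp(15^(1/3)*c/6)


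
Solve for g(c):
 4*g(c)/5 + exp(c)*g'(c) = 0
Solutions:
 g(c) = C1*exp(4*exp(-c)/5)


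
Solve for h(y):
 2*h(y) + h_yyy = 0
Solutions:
 h(y) = C3*exp(-2^(1/3)*y) + (C1*sin(2^(1/3)*sqrt(3)*y/2) + C2*cos(2^(1/3)*sqrt(3)*y/2))*exp(2^(1/3)*y/2)


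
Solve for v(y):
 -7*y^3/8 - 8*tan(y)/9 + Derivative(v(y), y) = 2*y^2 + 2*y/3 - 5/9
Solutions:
 v(y) = C1 + 7*y^4/32 + 2*y^3/3 + y^2/3 - 5*y/9 - 8*log(cos(y))/9


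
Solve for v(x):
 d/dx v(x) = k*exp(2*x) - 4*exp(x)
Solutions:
 v(x) = C1 + k*exp(2*x)/2 - 4*exp(x)


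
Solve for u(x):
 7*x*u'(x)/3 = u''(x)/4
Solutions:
 u(x) = C1 + C2*erfi(sqrt(42)*x/3)


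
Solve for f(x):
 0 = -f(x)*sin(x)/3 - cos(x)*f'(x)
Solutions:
 f(x) = C1*cos(x)^(1/3)


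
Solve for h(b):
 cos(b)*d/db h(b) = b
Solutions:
 h(b) = C1 + Integral(b/cos(b), b)


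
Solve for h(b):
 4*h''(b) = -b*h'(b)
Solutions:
 h(b) = C1 + C2*erf(sqrt(2)*b/4)


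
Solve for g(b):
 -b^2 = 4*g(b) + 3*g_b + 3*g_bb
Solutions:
 g(b) = -b^2/4 + 3*b/8 + (C1*sin(sqrt(39)*b/6) + C2*cos(sqrt(39)*b/6))*exp(-b/2) + 3/32


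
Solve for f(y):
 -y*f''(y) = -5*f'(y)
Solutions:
 f(y) = C1 + C2*y^6


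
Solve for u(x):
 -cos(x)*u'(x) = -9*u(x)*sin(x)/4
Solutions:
 u(x) = C1/cos(x)^(9/4)


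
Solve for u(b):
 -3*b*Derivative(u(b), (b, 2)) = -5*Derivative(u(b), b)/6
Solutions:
 u(b) = C1 + C2*b^(23/18)


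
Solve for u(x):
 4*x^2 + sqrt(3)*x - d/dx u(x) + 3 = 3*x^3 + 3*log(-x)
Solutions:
 u(x) = C1 - 3*x^4/4 + 4*x^3/3 + sqrt(3)*x^2/2 - 3*x*log(-x) + 6*x


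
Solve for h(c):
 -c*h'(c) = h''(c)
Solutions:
 h(c) = C1 + C2*erf(sqrt(2)*c/2)


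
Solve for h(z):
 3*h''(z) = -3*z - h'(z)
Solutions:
 h(z) = C1 + C2*exp(-z/3) - 3*z^2/2 + 9*z


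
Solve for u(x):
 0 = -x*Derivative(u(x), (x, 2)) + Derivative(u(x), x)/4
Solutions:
 u(x) = C1 + C2*x^(5/4)


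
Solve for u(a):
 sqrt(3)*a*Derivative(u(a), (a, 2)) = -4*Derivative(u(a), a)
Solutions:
 u(a) = C1 + C2*a^(1 - 4*sqrt(3)/3)


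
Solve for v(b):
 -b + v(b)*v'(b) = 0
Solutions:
 v(b) = -sqrt(C1 + b^2)
 v(b) = sqrt(C1 + b^2)


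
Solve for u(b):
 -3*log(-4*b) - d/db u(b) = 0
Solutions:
 u(b) = C1 - 3*b*log(-b) + 3*b*(1 - 2*log(2))


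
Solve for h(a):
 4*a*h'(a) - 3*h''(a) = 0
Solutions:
 h(a) = C1 + C2*erfi(sqrt(6)*a/3)


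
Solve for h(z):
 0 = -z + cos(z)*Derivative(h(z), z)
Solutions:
 h(z) = C1 + Integral(z/cos(z), z)


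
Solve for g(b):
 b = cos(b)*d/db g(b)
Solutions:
 g(b) = C1 + Integral(b/cos(b), b)


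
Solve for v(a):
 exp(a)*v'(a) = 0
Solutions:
 v(a) = C1


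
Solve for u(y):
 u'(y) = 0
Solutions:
 u(y) = C1


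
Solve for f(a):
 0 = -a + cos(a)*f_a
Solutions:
 f(a) = C1 + Integral(a/cos(a), a)


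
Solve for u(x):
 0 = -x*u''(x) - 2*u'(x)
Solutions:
 u(x) = C1 + C2/x


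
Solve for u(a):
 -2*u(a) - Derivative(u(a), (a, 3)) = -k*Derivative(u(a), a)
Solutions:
 u(a) = C1*exp(a*(-2*k/((-3^(1/3) + 3^(5/6)*I)*(sqrt(3)*sqrt(27 - k^3) + 9)^(1/3)) + 3^(1/3)*(sqrt(3)*sqrt(27 - k^3) + 9)^(1/3)/6 - 3^(5/6)*I*(sqrt(3)*sqrt(27 - k^3) + 9)^(1/3)/6)) + C2*exp(a*(2*k/((3^(1/3) + 3^(5/6)*I)*(sqrt(3)*sqrt(27 - k^3) + 9)^(1/3)) + 3^(1/3)*(sqrt(3)*sqrt(27 - k^3) + 9)^(1/3)/6 + 3^(5/6)*I*(sqrt(3)*sqrt(27 - k^3) + 9)^(1/3)/6)) + C3*exp(-3^(1/3)*a*(3^(1/3)*k/(sqrt(3)*sqrt(27 - k^3) + 9)^(1/3) + (sqrt(3)*sqrt(27 - k^3) + 9)^(1/3))/3)


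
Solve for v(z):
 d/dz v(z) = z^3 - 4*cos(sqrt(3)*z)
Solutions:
 v(z) = C1 + z^4/4 - 4*sqrt(3)*sin(sqrt(3)*z)/3


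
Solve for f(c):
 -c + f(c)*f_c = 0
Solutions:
 f(c) = -sqrt(C1 + c^2)
 f(c) = sqrt(C1 + c^2)


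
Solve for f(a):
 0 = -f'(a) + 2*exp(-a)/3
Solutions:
 f(a) = C1 - 2*exp(-a)/3


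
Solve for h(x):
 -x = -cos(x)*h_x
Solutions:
 h(x) = C1 + Integral(x/cos(x), x)


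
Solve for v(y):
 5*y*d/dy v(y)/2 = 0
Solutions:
 v(y) = C1


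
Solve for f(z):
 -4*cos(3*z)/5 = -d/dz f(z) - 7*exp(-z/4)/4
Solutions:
 f(z) = C1 + 4*sin(3*z)/15 + 7*exp(-z/4)


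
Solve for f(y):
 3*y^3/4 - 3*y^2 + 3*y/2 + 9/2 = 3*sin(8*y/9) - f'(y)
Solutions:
 f(y) = C1 - 3*y^4/16 + y^3 - 3*y^2/4 - 9*y/2 - 27*cos(8*y/9)/8


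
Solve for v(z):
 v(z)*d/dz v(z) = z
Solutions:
 v(z) = -sqrt(C1 + z^2)
 v(z) = sqrt(C1 + z^2)


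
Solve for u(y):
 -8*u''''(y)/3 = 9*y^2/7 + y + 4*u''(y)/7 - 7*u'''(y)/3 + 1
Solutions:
 u(y) = C1 + C2*y - 3*y^4/16 - 161*y^3/48 - 6041*y^2/192 + (C3*sin(sqrt(287)*y/112) + C4*cos(sqrt(287)*y/112))*exp(7*y/16)


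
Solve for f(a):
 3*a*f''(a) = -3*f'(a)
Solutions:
 f(a) = C1 + C2*log(a)


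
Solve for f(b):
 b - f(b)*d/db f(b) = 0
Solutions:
 f(b) = -sqrt(C1 + b^2)
 f(b) = sqrt(C1 + b^2)


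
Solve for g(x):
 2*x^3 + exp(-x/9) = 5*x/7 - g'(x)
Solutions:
 g(x) = C1 - x^4/2 + 5*x^2/14 + 9*exp(-x/9)


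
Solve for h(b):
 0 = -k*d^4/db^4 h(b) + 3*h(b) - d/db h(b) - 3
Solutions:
 h(b) = C1*exp(b*Piecewise((-sqrt(-(-1/k^2)^(1/3))/2 - sqrt((-1/k^2)^(1/3) + 2/(k*sqrt(-(-1/k^2)^(1/3))))/2, Eq(1/k, 0)), (-sqrt(2*(sqrt(k^(-3) + 1/(256*k^4)) + 1/(16*k^2))^(1/3) - 2/(k*(sqrt(k^(-3) + 1/(256*k^4)) + 1/(16*k^2))^(1/3)))/2 - sqrt(-2*(sqrt(k^(-3) + 1/(256*k^4)) + 1/(16*k^2))^(1/3) + 2/(k*sqrt(2*(sqrt(k^(-3) + 1/(256*k^4)) + 1/(16*k^2))^(1/3) - 2/(k*(sqrt(k^(-3) + 1/(256*k^4)) + 1/(16*k^2))^(1/3)))) + 2/(k*(sqrt(k^(-3) + 1/(256*k^4)) + 1/(16*k^2))^(1/3)))/2, True))) + C2*exp(b*Piecewise((-sqrt(-(-1/k^2)^(1/3))/2 + sqrt((-1/k^2)^(1/3) + 2/(k*sqrt(-(-1/k^2)^(1/3))))/2, Eq(1/k, 0)), (-sqrt(2*(sqrt(k^(-3) + 1/(256*k^4)) + 1/(16*k^2))^(1/3) - 2/(k*(sqrt(k^(-3) + 1/(256*k^4)) + 1/(16*k^2))^(1/3)))/2 + sqrt(-2*(sqrt(k^(-3) + 1/(256*k^4)) + 1/(16*k^2))^(1/3) + 2/(k*sqrt(2*(sqrt(k^(-3) + 1/(256*k^4)) + 1/(16*k^2))^(1/3) - 2/(k*(sqrt(k^(-3) + 1/(256*k^4)) + 1/(16*k^2))^(1/3)))) + 2/(k*(sqrt(k^(-3) + 1/(256*k^4)) + 1/(16*k^2))^(1/3)))/2, True))) + C3*exp(b*Piecewise((sqrt(-(-1/k^2)^(1/3))/2 - sqrt((-1/k^2)^(1/3) - 2/(k*sqrt(-(-1/k^2)^(1/3))))/2, Eq(1/k, 0)), (sqrt(2*(sqrt(k^(-3) + 1/(256*k^4)) + 1/(16*k^2))^(1/3) - 2/(k*(sqrt(k^(-3) + 1/(256*k^4)) + 1/(16*k^2))^(1/3)))/2 - sqrt(-2*(sqrt(k^(-3) + 1/(256*k^4)) + 1/(16*k^2))^(1/3) - 2/(k*sqrt(2*(sqrt(k^(-3) + 1/(256*k^4)) + 1/(16*k^2))^(1/3) - 2/(k*(sqrt(k^(-3) + 1/(256*k^4)) + 1/(16*k^2))^(1/3)))) + 2/(k*(sqrt(k^(-3) + 1/(256*k^4)) + 1/(16*k^2))^(1/3)))/2, True))) + C4*exp(b*Piecewise((sqrt(-(-1/k^2)^(1/3))/2 + sqrt((-1/k^2)^(1/3) - 2/(k*sqrt(-(-1/k^2)^(1/3))))/2, Eq(1/k, 0)), (sqrt(2*(sqrt(k^(-3) + 1/(256*k^4)) + 1/(16*k^2))^(1/3) - 2/(k*(sqrt(k^(-3) + 1/(256*k^4)) + 1/(16*k^2))^(1/3)))/2 + sqrt(-2*(sqrt(k^(-3) + 1/(256*k^4)) + 1/(16*k^2))^(1/3) - 2/(k*sqrt(2*(sqrt(k^(-3) + 1/(256*k^4)) + 1/(16*k^2))^(1/3) - 2/(k*(sqrt(k^(-3) + 1/(256*k^4)) + 1/(16*k^2))^(1/3)))) + 2/(k*(sqrt(k^(-3) + 1/(256*k^4)) + 1/(16*k^2))^(1/3)))/2, True))) + 1


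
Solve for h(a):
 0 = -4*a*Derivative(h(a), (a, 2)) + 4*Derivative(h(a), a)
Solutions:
 h(a) = C1 + C2*a^2


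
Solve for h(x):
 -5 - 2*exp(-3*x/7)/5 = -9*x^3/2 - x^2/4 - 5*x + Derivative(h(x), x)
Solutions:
 h(x) = C1 + 9*x^4/8 + x^3/12 + 5*x^2/2 - 5*x + 14*exp(-3*x/7)/15


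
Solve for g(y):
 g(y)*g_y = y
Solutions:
 g(y) = -sqrt(C1 + y^2)
 g(y) = sqrt(C1 + y^2)


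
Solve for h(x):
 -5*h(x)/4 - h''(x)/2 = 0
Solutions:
 h(x) = C1*sin(sqrt(10)*x/2) + C2*cos(sqrt(10)*x/2)


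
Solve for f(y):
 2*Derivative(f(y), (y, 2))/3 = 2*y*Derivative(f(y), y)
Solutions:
 f(y) = C1 + C2*erfi(sqrt(6)*y/2)


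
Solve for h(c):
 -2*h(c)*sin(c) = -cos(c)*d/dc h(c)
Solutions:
 h(c) = C1/cos(c)^2


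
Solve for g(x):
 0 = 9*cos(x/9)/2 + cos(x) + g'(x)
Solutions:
 g(x) = C1 - 81*sin(x/9)/2 - sin(x)


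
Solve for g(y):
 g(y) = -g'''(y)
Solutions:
 g(y) = C3*exp(-y) + (C1*sin(sqrt(3)*y/2) + C2*cos(sqrt(3)*y/2))*exp(y/2)


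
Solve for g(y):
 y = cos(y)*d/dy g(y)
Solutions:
 g(y) = C1 + Integral(y/cos(y), y)


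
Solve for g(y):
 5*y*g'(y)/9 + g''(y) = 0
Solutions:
 g(y) = C1 + C2*erf(sqrt(10)*y/6)


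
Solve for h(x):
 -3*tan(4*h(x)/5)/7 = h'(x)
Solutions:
 h(x) = -5*asin(C1*exp(-12*x/35))/4 + 5*pi/4
 h(x) = 5*asin(C1*exp(-12*x/35))/4


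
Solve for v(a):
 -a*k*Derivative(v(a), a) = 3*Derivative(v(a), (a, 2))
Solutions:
 v(a) = Piecewise((-sqrt(6)*sqrt(pi)*C1*erf(sqrt(6)*a*sqrt(k)/6)/(2*sqrt(k)) - C2, (k > 0) | (k < 0)), (-C1*a - C2, True))


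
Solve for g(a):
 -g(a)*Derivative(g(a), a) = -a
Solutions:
 g(a) = -sqrt(C1 + a^2)
 g(a) = sqrt(C1 + a^2)


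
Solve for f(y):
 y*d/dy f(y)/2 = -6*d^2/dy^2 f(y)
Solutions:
 f(y) = C1 + C2*erf(sqrt(6)*y/12)


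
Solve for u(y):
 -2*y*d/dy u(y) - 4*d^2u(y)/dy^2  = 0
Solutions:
 u(y) = C1 + C2*erf(y/2)


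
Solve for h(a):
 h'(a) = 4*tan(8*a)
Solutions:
 h(a) = C1 - log(cos(8*a))/2


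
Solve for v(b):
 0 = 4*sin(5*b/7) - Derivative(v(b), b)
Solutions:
 v(b) = C1 - 28*cos(5*b/7)/5


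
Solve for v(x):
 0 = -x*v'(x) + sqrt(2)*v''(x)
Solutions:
 v(x) = C1 + C2*erfi(2^(1/4)*x/2)


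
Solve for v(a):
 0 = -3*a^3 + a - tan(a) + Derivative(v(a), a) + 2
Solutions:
 v(a) = C1 + 3*a^4/4 - a^2/2 - 2*a - log(cos(a))


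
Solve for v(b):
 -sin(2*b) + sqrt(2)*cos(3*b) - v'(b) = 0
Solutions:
 v(b) = C1 + sqrt(2)*sin(3*b)/3 + cos(2*b)/2


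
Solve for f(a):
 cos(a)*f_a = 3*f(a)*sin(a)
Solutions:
 f(a) = C1/cos(a)^3


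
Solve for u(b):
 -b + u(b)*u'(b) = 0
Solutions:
 u(b) = -sqrt(C1 + b^2)
 u(b) = sqrt(C1 + b^2)


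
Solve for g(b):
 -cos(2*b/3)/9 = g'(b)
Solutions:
 g(b) = C1 - sin(2*b/3)/6


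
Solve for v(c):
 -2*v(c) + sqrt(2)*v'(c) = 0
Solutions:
 v(c) = C1*exp(sqrt(2)*c)


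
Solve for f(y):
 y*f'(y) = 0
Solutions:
 f(y) = C1


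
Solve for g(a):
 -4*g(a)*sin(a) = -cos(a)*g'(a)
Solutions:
 g(a) = C1/cos(a)^4


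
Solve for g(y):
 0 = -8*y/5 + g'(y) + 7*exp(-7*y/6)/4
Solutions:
 g(y) = C1 + 4*y^2/5 + 3*exp(-7*y/6)/2


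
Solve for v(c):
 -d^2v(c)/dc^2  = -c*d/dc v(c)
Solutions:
 v(c) = C1 + C2*erfi(sqrt(2)*c/2)


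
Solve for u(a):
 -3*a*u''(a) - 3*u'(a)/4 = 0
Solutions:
 u(a) = C1 + C2*a^(3/4)


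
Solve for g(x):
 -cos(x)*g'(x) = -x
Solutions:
 g(x) = C1 + Integral(x/cos(x), x)


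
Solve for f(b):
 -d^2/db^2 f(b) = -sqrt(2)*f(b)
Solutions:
 f(b) = C1*exp(-2^(1/4)*b) + C2*exp(2^(1/4)*b)


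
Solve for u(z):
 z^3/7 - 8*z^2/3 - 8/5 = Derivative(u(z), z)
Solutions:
 u(z) = C1 + z^4/28 - 8*z^3/9 - 8*z/5


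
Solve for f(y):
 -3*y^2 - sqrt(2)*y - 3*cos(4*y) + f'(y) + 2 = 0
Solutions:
 f(y) = C1 + y^3 + sqrt(2)*y^2/2 - 2*y + 3*sin(4*y)/4


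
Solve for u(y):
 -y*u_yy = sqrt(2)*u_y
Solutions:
 u(y) = C1 + C2*y^(1 - sqrt(2))


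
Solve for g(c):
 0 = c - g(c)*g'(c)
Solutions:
 g(c) = -sqrt(C1 + c^2)
 g(c) = sqrt(C1 + c^2)


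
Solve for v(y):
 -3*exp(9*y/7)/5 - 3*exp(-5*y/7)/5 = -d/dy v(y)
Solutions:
 v(y) = C1 + 7*exp(9*y/7)/15 - 21*exp(-5*y/7)/25


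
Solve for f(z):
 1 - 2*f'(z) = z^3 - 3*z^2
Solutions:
 f(z) = C1 - z^4/8 + z^3/2 + z/2


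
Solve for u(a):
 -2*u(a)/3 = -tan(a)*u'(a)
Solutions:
 u(a) = C1*sin(a)^(2/3)


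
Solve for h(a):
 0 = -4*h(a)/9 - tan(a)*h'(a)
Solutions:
 h(a) = C1/sin(a)^(4/9)


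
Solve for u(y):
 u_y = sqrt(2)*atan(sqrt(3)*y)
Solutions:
 u(y) = C1 + sqrt(2)*(y*atan(sqrt(3)*y) - sqrt(3)*log(3*y^2 + 1)/6)


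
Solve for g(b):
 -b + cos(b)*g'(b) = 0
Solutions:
 g(b) = C1 + Integral(b/cos(b), b)


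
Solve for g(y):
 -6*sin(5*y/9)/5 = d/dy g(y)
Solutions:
 g(y) = C1 + 54*cos(5*y/9)/25


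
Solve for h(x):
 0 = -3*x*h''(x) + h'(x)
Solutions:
 h(x) = C1 + C2*x^(4/3)


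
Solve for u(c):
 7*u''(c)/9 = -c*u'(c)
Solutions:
 u(c) = C1 + C2*erf(3*sqrt(14)*c/14)


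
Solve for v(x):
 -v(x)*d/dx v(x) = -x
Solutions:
 v(x) = -sqrt(C1 + x^2)
 v(x) = sqrt(C1 + x^2)


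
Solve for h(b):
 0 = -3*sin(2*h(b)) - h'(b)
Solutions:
 h(b) = pi - acos((-C1 - exp(12*b))/(C1 - exp(12*b)))/2
 h(b) = acos((-C1 - exp(12*b))/(C1 - exp(12*b)))/2


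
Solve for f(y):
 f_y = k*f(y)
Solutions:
 f(y) = C1*exp(k*y)


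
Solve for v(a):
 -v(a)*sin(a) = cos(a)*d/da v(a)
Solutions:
 v(a) = C1*cos(a)


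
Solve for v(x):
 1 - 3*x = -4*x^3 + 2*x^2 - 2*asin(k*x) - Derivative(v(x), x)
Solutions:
 v(x) = C1 - x^4 + 2*x^3/3 + 3*x^2/2 - x - 2*Piecewise((x*asin(k*x) + sqrt(-k^2*x^2 + 1)/k, Ne(k, 0)), (0, True))


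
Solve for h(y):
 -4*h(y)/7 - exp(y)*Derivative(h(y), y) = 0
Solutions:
 h(y) = C1*exp(4*exp(-y)/7)


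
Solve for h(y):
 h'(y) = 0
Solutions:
 h(y) = C1


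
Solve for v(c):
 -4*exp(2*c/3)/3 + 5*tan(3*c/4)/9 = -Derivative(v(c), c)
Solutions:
 v(c) = C1 + 2*exp(2*c/3) + 20*log(cos(3*c/4))/27


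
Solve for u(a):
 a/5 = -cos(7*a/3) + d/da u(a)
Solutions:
 u(a) = C1 + a^2/10 + 3*sin(7*a/3)/7


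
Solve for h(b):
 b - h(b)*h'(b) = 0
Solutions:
 h(b) = -sqrt(C1 + b^2)
 h(b) = sqrt(C1 + b^2)


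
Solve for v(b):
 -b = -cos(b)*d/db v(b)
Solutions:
 v(b) = C1 + Integral(b/cos(b), b)


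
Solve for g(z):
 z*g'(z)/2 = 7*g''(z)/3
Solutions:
 g(z) = C1 + C2*erfi(sqrt(21)*z/14)


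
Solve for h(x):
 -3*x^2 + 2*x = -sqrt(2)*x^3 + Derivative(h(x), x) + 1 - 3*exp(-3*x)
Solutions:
 h(x) = C1 + sqrt(2)*x^4/4 - x^3 + x^2 - x - exp(-3*x)


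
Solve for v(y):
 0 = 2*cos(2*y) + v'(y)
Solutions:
 v(y) = C1 - sin(2*y)


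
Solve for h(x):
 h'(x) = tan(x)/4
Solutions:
 h(x) = C1 - log(cos(x))/4


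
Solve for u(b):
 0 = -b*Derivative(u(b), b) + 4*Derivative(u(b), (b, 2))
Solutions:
 u(b) = C1 + C2*erfi(sqrt(2)*b/4)


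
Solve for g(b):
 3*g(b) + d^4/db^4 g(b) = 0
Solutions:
 g(b) = (C1*sin(sqrt(2)*3^(1/4)*b/2) + C2*cos(sqrt(2)*3^(1/4)*b/2))*exp(-sqrt(2)*3^(1/4)*b/2) + (C3*sin(sqrt(2)*3^(1/4)*b/2) + C4*cos(sqrt(2)*3^(1/4)*b/2))*exp(sqrt(2)*3^(1/4)*b/2)


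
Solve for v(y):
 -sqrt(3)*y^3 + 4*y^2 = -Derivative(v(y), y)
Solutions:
 v(y) = C1 + sqrt(3)*y^4/4 - 4*y^3/3


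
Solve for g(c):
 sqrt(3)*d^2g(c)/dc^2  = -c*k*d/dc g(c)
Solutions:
 g(c) = Piecewise((-sqrt(2)*3^(1/4)*sqrt(pi)*C1*erf(sqrt(2)*3^(3/4)*c*sqrt(k)/6)/(2*sqrt(k)) - C2, (k > 0) | (k < 0)), (-C1*c - C2, True))


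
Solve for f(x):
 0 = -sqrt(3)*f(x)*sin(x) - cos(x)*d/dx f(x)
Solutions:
 f(x) = C1*cos(x)^(sqrt(3))


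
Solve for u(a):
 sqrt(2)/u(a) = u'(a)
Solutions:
 u(a) = -sqrt(C1 + 2*sqrt(2)*a)
 u(a) = sqrt(C1 + 2*sqrt(2)*a)


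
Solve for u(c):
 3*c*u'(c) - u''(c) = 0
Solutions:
 u(c) = C1 + C2*erfi(sqrt(6)*c/2)


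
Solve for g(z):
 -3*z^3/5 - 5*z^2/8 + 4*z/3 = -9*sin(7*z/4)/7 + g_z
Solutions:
 g(z) = C1 - 3*z^4/20 - 5*z^3/24 + 2*z^2/3 - 36*cos(7*z/4)/49


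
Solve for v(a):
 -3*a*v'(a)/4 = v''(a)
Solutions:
 v(a) = C1 + C2*erf(sqrt(6)*a/4)


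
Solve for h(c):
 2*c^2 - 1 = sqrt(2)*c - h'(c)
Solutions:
 h(c) = C1 - 2*c^3/3 + sqrt(2)*c^2/2 + c


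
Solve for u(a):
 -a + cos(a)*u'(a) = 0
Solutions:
 u(a) = C1 + Integral(a/cos(a), a)


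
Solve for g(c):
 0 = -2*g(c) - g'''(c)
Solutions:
 g(c) = C3*exp(-2^(1/3)*c) + (C1*sin(2^(1/3)*sqrt(3)*c/2) + C2*cos(2^(1/3)*sqrt(3)*c/2))*exp(2^(1/3)*c/2)


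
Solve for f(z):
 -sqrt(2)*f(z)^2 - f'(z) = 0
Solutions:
 f(z) = 1/(C1 + sqrt(2)*z)


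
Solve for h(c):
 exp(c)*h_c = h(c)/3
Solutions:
 h(c) = C1*exp(-exp(-c)/3)


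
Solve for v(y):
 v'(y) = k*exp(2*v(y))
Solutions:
 v(y) = log(-sqrt(-1/(C1 + k*y))) - log(2)/2
 v(y) = log(-1/(C1 + k*y))/2 - log(2)/2


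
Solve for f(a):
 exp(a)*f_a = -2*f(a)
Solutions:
 f(a) = C1*exp(2*exp(-a))


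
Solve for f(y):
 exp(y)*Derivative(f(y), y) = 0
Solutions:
 f(y) = C1


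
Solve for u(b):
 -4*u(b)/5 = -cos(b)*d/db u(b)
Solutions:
 u(b) = C1*(sin(b) + 1)^(2/5)/(sin(b) - 1)^(2/5)


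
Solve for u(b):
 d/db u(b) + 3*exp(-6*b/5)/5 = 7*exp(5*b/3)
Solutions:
 u(b) = C1 + 21*exp(5*b/3)/5 + exp(-6*b/5)/2


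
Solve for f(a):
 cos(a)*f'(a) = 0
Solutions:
 f(a) = C1


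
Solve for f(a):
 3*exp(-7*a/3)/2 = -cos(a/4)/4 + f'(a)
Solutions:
 f(a) = C1 + sin(a/4) - 9*exp(-7*a/3)/14


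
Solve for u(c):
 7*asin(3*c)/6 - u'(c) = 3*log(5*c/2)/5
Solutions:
 u(c) = C1 - 3*c*log(c)/5 + 7*c*asin(3*c)/6 - 3*c*log(5)/5 + 3*c*log(2)/5 + 3*c/5 + 7*sqrt(1 - 9*c^2)/18


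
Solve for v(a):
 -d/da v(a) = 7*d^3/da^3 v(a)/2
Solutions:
 v(a) = C1 + C2*sin(sqrt(14)*a/7) + C3*cos(sqrt(14)*a/7)


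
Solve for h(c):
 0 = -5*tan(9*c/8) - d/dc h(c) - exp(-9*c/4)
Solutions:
 h(c) = C1 - 20*log(tan(9*c/8)^2 + 1)/9 + 4*exp(-9*c/4)/9


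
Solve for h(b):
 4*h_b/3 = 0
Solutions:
 h(b) = C1


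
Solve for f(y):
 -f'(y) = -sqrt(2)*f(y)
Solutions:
 f(y) = C1*exp(sqrt(2)*y)


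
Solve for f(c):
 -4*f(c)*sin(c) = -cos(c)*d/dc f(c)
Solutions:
 f(c) = C1/cos(c)^4


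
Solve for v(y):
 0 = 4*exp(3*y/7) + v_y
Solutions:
 v(y) = C1 - 28*exp(3*y/7)/3


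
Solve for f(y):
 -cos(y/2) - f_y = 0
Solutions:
 f(y) = C1 - 2*sin(y/2)


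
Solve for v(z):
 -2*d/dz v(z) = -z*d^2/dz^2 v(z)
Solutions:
 v(z) = C1 + C2*z^3


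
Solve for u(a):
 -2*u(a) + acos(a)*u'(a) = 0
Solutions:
 u(a) = C1*exp(2*Integral(1/acos(a), a))


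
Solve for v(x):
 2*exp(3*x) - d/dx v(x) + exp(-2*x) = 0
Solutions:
 v(x) = C1 + 2*exp(3*x)/3 - exp(-2*x)/2


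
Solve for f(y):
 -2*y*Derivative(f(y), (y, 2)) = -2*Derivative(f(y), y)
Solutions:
 f(y) = C1 + C2*y^2


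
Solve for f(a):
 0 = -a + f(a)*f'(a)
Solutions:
 f(a) = -sqrt(C1 + a^2)
 f(a) = sqrt(C1 + a^2)


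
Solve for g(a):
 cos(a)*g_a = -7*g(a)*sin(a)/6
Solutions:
 g(a) = C1*cos(a)^(7/6)


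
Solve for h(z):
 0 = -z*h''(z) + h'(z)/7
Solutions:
 h(z) = C1 + C2*z^(8/7)


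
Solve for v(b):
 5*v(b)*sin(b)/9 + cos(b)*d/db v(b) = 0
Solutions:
 v(b) = C1*cos(b)^(5/9)


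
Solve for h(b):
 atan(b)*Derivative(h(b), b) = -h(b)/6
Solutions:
 h(b) = C1*exp(-Integral(1/atan(b), b)/6)


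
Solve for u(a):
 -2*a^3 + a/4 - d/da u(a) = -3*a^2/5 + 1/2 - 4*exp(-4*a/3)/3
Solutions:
 u(a) = C1 - a^4/2 + a^3/5 + a^2/8 - a/2 - 1/exp(a)^(4/3)


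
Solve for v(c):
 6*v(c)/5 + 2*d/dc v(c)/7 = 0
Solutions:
 v(c) = C1*exp(-21*c/5)


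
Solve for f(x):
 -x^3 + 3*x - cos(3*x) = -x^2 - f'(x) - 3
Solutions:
 f(x) = C1 + x^4/4 - x^3/3 - 3*x^2/2 - 3*x + sin(3*x)/3


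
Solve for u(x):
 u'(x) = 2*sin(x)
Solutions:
 u(x) = C1 - 2*cos(x)


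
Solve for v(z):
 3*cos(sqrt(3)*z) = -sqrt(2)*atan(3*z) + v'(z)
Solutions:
 v(z) = C1 + sqrt(2)*(z*atan(3*z) - log(9*z^2 + 1)/6) + sqrt(3)*sin(sqrt(3)*z)


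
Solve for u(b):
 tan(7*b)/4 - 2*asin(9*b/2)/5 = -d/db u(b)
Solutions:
 u(b) = C1 + 2*b*asin(9*b/2)/5 + 2*sqrt(4 - 81*b^2)/45 + log(cos(7*b))/28


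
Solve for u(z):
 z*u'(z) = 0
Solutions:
 u(z) = C1


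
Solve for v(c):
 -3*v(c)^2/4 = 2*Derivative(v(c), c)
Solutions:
 v(c) = 8/(C1 + 3*c)


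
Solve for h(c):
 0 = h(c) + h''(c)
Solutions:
 h(c) = C1*sin(c) + C2*cos(c)


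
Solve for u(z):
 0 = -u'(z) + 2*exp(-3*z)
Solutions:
 u(z) = C1 - 2*exp(-3*z)/3


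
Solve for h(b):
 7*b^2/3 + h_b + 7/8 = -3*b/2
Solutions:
 h(b) = C1 - 7*b^3/9 - 3*b^2/4 - 7*b/8


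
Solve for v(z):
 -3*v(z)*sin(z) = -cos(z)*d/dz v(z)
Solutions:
 v(z) = C1/cos(z)^3


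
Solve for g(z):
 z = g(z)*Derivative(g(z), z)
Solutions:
 g(z) = -sqrt(C1 + z^2)
 g(z) = sqrt(C1 + z^2)


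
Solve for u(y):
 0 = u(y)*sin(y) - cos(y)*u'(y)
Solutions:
 u(y) = C1/cos(y)


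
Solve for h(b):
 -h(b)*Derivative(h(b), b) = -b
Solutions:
 h(b) = -sqrt(C1 + b^2)
 h(b) = sqrt(C1 + b^2)


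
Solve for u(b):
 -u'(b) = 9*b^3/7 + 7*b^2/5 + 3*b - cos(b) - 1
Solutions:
 u(b) = C1 - 9*b^4/28 - 7*b^3/15 - 3*b^2/2 + b + sin(b)


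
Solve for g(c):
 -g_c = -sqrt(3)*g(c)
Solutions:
 g(c) = C1*exp(sqrt(3)*c)


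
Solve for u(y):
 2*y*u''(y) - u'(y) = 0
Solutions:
 u(y) = C1 + C2*y^(3/2)


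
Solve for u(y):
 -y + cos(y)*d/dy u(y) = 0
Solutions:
 u(y) = C1 + Integral(y/cos(y), y)


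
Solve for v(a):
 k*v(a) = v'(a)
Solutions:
 v(a) = C1*exp(a*k)


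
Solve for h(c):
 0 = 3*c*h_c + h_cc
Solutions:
 h(c) = C1 + C2*erf(sqrt(6)*c/2)


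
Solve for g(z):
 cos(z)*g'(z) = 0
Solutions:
 g(z) = C1


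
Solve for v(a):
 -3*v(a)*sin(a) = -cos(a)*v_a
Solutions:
 v(a) = C1/cos(a)^3


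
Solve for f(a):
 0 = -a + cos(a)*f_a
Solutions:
 f(a) = C1 + Integral(a/cos(a), a)


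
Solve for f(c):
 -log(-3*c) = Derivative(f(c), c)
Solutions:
 f(c) = C1 - c*log(-c) + c*(1 - log(3))


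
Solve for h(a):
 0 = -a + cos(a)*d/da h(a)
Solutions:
 h(a) = C1 + Integral(a/cos(a), a)


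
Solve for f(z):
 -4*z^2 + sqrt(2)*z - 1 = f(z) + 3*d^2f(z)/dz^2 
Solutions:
 f(z) = C1*sin(sqrt(3)*z/3) + C2*cos(sqrt(3)*z/3) - 4*z^2 + sqrt(2)*z + 23


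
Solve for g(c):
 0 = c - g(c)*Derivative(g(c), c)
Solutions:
 g(c) = -sqrt(C1 + c^2)
 g(c) = sqrt(C1 + c^2)


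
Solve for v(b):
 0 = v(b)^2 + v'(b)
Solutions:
 v(b) = 1/(C1 + b)


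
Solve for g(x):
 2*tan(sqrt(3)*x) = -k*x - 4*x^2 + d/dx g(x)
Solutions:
 g(x) = C1 + k*x^2/2 + 4*x^3/3 - 2*sqrt(3)*log(cos(sqrt(3)*x))/3


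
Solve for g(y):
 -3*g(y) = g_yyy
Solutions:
 g(y) = C3*exp(-3^(1/3)*y) + (C1*sin(3^(5/6)*y/2) + C2*cos(3^(5/6)*y/2))*exp(3^(1/3)*y/2)


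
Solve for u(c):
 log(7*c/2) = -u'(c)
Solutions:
 u(c) = C1 - c*log(c) + c*log(2/7) + c


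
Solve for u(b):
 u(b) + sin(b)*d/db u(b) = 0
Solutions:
 u(b) = C1*sqrt(cos(b) + 1)/sqrt(cos(b) - 1)


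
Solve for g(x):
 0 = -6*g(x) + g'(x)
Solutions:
 g(x) = C1*exp(6*x)


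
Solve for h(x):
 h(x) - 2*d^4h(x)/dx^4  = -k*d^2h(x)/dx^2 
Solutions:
 h(x) = C1*exp(-x*sqrt(k - sqrt(k^2 + 8))/2) + C2*exp(x*sqrt(k - sqrt(k^2 + 8))/2) + C3*exp(-x*sqrt(k + sqrt(k^2 + 8))/2) + C4*exp(x*sqrt(k + sqrt(k^2 + 8))/2)


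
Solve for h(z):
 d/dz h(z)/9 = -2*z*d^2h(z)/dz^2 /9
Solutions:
 h(z) = C1 + C2*sqrt(z)


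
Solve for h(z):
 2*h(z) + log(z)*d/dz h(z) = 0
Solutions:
 h(z) = C1*exp(-2*li(z))


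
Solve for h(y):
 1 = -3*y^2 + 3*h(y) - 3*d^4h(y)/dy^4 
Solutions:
 h(y) = C1*exp(-y) + C2*exp(y) + C3*sin(y) + C4*cos(y) + y^2 + 1/3


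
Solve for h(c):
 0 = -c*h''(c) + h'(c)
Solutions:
 h(c) = C1 + C2*c^2


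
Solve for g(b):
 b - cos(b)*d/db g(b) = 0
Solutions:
 g(b) = C1 + Integral(b/cos(b), b)


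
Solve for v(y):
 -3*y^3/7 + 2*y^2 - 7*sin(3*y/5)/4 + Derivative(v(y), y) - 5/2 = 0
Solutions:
 v(y) = C1 + 3*y^4/28 - 2*y^3/3 + 5*y/2 - 35*cos(3*y/5)/12


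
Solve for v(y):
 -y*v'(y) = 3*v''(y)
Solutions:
 v(y) = C1 + C2*erf(sqrt(6)*y/6)


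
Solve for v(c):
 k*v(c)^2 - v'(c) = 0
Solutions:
 v(c) = -1/(C1 + c*k)


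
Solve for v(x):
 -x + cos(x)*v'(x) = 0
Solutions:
 v(x) = C1 + Integral(x/cos(x), x)


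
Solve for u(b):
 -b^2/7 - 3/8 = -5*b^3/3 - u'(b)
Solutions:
 u(b) = C1 - 5*b^4/12 + b^3/21 + 3*b/8


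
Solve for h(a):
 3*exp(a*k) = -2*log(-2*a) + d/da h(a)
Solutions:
 h(a) = C1 + 2*a*log(-a) + 2*a*(-1 + log(2)) + Piecewise((3*exp(a*k)/k, Ne(k, 0)), (3*a, True))


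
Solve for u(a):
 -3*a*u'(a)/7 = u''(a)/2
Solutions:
 u(a) = C1 + C2*erf(sqrt(21)*a/7)


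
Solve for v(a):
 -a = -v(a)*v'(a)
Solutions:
 v(a) = -sqrt(C1 + a^2)
 v(a) = sqrt(C1 + a^2)


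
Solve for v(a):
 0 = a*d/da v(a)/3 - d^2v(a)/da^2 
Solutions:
 v(a) = C1 + C2*erfi(sqrt(6)*a/6)


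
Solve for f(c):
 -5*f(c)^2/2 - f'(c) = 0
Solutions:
 f(c) = 2/(C1 + 5*c)


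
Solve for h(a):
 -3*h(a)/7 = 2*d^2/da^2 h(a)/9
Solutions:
 h(a) = C1*sin(3*sqrt(42)*a/14) + C2*cos(3*sqrt(42)*a/14)


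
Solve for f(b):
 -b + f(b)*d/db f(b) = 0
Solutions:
 f(b) = -sqrt(C1 + b^2)
 f(b) = sqrt(C1 + b^2)


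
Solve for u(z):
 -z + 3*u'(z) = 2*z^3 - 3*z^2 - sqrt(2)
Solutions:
 u(z) = C1 + z^4/6 - z^3/3 + z^2/6 - sqrt(2)*z/3


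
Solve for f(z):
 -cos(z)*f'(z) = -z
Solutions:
 f(z) = C1 + Integral(z/cos(z), z)


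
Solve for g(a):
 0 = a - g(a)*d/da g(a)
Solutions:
 g(a) = -sqrt(C1 + a^2)
 g(a) = sqrt(C1 + a^2)


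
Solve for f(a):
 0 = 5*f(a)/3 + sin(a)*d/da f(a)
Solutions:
 f(a) = C1*(cos(a) + 1)^(5/6)/(cos(a) - 1)^(5/6)


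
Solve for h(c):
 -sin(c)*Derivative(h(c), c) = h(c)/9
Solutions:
 h(c) = C1*(cos(c) + 1)^(1/18)/(cos(c) - 1)^(1/18)


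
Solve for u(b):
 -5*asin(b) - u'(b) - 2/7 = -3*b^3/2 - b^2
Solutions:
 u(b) = C1 + 3*b^4/8 + b^3/3 - 5*b*asin(b) - 2*b/7 - 5*sqrt(1 - b^2)


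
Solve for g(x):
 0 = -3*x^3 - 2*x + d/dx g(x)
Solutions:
 g(x) = C1 + 3*x^4/4 + x^2


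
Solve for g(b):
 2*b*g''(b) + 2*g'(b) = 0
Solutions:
 g(b) = C1 + C2*log(b)


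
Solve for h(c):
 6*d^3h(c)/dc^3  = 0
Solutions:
 h(c) = C1 + C2*c + C3*c^2


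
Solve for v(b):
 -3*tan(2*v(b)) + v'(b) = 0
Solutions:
 v(b) = -asin(C1*exp(6*b))/2 + pi/2
 v(b) = asin(C1*exp(6*b))/2


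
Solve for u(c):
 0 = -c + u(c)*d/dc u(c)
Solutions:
 u(c) = -sqrt(C1 + c^2)
 u(c) = sqrt(C1 + c^2)


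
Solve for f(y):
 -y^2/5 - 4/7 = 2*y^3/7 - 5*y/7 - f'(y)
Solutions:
 f(y) = C1 + y^4/14 + y^3/15 - 5*y^2/14 + 4*y/7


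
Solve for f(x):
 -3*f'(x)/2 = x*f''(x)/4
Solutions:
 f(x) = C1 + C2/x^5


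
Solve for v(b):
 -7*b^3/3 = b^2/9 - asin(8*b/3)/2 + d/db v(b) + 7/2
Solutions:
 v(b) = C1 - 7*b^4/12 - b^3/27 + b*asin(8*b/3)/2 - 7*b/2 + sqrt(9 - 64*b^2)/16


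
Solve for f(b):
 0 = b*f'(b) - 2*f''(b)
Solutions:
 f(b) = C1 + C2*erfi(b/2)


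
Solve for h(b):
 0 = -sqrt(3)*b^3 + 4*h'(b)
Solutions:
 h(b) = C1 + sqrt(3)*b^4/16


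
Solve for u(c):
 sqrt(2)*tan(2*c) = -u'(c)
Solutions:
 u(c) = C1 + sqrt(2)*log(cos(2*c))/2


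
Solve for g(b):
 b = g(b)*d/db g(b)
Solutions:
 g(b) = -sqrt(C1 + b^2)
 g(b) = sqrt(C1 + b^2)


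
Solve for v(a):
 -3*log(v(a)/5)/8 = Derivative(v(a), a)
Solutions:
 -8*Integral(1/(-log(_y) + log(5)), (_y, v(a)))/3 = C1 - a


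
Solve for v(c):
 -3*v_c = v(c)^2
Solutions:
 v(c) = 3/(C1 + c)


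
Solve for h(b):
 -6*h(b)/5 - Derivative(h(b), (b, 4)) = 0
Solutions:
 h(b) = (C1*sin(10^(3/4)*3^(1/4)*b/10) + C2*cos(10^(3/4)*3^(1/4)*b/10))*exp(-10^(3/4)*3^(1/4)*b/10) + (C3*sin(10^(3/4)*3^(1/4)*b/10) + C4*cos(10^(3/4)*3^(1/4)*b/10))*exp(10^(3/4)*3^(1/4)*b/10)


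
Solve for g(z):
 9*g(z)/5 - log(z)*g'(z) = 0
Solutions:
 g(z) = C1*exp(9*li(z)/5)


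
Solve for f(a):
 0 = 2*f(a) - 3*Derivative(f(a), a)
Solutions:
 f(a) = C1*exp(2*a/3)


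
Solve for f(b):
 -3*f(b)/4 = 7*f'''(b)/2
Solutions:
 f(b) = C3*exp(-14^(2/3)*3^(1/3)*b/14) + (C1*sin(14^(2/3)*3^(5/6)*b/28) + C2*cos(14^(2/3)*3^(5/6)*b/28))*exp(14^(2/3)*3^(1/3)*b/28)


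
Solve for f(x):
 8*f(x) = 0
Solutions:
 f(x) = 0


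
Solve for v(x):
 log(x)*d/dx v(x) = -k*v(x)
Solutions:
 v(x) = C1*exp(-k*li(x))


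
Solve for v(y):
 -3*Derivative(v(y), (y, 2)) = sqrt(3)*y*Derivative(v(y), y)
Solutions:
 v(y) = C1 + C2*erf(sqrt(2)*3^(3/4)*y/6)


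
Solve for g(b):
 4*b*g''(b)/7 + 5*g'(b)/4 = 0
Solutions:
 g(b) = C1 + C2/b^(19/16)


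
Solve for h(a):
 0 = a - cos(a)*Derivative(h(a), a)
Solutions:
 h(a) = C1 + Integral(a/cos(a), a)


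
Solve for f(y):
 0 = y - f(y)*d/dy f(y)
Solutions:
 f(y) = -sqrt(C1 + y^2)
 f(y) = sqrt(C1 + y^2)


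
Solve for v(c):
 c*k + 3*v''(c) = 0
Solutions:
 v(c) = C1 + C2*c - c^3*k/18


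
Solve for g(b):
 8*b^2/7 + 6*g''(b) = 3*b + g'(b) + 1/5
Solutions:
 g(b) = C1 + C2*exp(b/6) + 8*b^3/21 + 75*b^2/14 + 2243*b/35


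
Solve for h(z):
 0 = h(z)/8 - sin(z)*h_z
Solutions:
 h(z) = C1*(cos(z) - 1)^(1/16)/(cos(z) + 1)^(1/16)


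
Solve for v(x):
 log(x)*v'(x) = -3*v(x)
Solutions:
 v(x) = C1*exp(-3*li(x))


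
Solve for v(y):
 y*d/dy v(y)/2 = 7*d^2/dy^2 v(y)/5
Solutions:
 v(y) = C1 + C2*erfi(sqrt(35)*y/14)


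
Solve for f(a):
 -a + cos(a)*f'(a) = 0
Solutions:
 f(a) = C1 + Integral(a/cos(a), a)


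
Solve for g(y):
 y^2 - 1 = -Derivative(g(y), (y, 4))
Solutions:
 g(y) = C1 + C2*y + C3*y^2 + C4*y^3 - y^6/360 + y^4/24


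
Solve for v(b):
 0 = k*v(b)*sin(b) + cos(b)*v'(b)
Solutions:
 v(b) = C1*exp(k*log(cos(b)))


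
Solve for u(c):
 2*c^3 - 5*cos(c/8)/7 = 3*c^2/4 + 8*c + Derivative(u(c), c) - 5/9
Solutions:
 u(c) = C1 + c^4/2 - c^3/4 - 4*c^2 + 5*c/9 - 40*sin(c/8)/7


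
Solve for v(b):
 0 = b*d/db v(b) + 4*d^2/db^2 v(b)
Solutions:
 v(b) = C1 + C2*erf(sqrt(2)*b/4)


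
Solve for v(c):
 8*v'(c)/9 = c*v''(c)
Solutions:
 v(c) = C1 + C2*c^(17/9)


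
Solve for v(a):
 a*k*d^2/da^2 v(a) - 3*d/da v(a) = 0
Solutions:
 v(a) = C1 + a^(((re(k) + 3)*re(k) + im(k)^2)/(re(k)^2 + im(k)^2))*(C2*sin(3*log(a)*Abs(im(k))/(re(k)^2 + im(k)^2)) + C3*cos(3*log(a)*im(k)/(re(k)^2 + im(k)^2)))


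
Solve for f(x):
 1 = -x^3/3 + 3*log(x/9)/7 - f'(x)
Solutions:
 f(x) = C1 - x^4/12 + 3*x*log(x)/7 - 10*x/7 - 6*x*log(3)/7


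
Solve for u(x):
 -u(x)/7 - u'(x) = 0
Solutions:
 u(x) = C1*exp(-x/7)


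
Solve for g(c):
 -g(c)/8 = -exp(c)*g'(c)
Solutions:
 g(c) = C1*exp(-exp(-c)/8)


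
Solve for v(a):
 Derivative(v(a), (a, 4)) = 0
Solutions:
 v(a) = C1 + C2*a + C3*a^2 + C4*a^3


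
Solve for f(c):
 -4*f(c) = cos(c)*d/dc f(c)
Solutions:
 f(c) = C1*(sin(c)^2 - 2*sin(c) + 1)/(sin(c)^2 + 2*sin(c) + 1)


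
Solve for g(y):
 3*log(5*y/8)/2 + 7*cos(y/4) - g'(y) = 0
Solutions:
 g(y) = C1 + 3*y*log(y)/2 - 5*y*log(2) - 3*y/2 + y*log(10)/2 + y*log(5) + 28*sin(y/4)


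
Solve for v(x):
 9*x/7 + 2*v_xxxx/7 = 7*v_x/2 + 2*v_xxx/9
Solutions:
 v(x) = C1 + C2*exp(x*(-7^(2/3)*(81*sqrt(59385) + 19739)^(1/3) - 28*7^(1/3)/(81*sqrt(59385) + 19739)^(1/3) + 28)/108)*sin(sqrt(3)*7^(1/3)*x*(-7^(1/3)*(81*sqrt(59385) + 19739)^(1/3) + 28/(81*sqrt(59385) + 19739)^(1/3))/108) + C3*exp(x*(-7^(2/3)*(81*sqrt(59385) + 19739)^(1/3) - 28*7^(1/3)/(81*sqrt(59385) + 19739)^(1/3) + 28)/108)*cos(sqrt(3)*7^(1/3)*x*(-7^(1/3)*(81*sqrt(59385) + 19739)^(1/3) + 28/(81*sqrt(59385) + 19739)^(1/3))/108) + C4*exp(x*(28*7^(1/3)/(81*sqrt(59385) + 19739)^(1/3) + 14 + 7^(2/3)*(81*sqrt(59385) + 19739)^(1/3))/54) + 9*x^2/49


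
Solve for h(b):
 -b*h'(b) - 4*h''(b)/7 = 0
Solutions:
 h(b) = C1 + C2*erf(sqrt(14)*b/4)


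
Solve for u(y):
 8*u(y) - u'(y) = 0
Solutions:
 u(y) = C1*exp(8*y)


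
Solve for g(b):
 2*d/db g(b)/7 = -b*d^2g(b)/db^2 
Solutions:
 g(b) = C1 + C2*b^(5/7)


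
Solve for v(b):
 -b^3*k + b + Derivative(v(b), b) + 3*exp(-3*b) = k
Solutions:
 v(b) = C1 + b^4*k/4 - b^2/2 + b*k + exp(-3*b)


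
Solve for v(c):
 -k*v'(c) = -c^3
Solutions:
 v(c) = C1 + c^4/(4*k)


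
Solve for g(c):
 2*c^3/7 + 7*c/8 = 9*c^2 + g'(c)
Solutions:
 g(c) = C1 + c^4/14 - 3*c^3 + 7*c^2/16


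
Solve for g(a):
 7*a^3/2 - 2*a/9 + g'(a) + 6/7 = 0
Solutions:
 g(a) = C1 - 7*a^4/8 + a^2/9 - 6*a/7


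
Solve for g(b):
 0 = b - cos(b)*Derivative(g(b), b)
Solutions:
 g(b) = C1 + Integral(b/cos(b), b)


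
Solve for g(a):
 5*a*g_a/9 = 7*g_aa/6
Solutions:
 g(a) = C1 + C2*erfi(sqrt(105)*a/21)


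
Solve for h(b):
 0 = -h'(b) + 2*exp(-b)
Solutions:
 h(b) = C1 - 2*exp(-b)


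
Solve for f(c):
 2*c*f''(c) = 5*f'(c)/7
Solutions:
 f(c) = C1 + C2*c^(19/14)


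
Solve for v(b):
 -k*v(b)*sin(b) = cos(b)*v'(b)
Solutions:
 v(b) = C1*exp(k*log(cos(b)))


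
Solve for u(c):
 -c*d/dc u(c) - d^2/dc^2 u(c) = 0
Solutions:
 u(c) = C1 + C2*erf(sqrt(2)*c/2)


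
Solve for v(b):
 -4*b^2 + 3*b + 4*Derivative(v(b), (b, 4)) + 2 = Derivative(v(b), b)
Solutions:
 v(b) = C1 + C4*exp(2^(1/3)*b/2) - 4*b^3/3 + 3*b^2/2 + 2*b + (C2*sin(2^(1/3)*sqrt(3)*b/4) + C3*cos(2^(1/3)*sqrt(3)*b/4))*exp(-2^(1/3)*b/4)


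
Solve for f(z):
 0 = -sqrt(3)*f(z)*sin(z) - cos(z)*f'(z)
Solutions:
 f(z) = C1*cos(z)^(sqrt(3))


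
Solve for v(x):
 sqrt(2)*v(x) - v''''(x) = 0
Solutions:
 v(x) = C1*exp(-2^(1/8)*x) + C2*exp(2^(1/8)*x) + C3*sin(2^(1/8)*x) + C4*cos(2^(1/8)*x)


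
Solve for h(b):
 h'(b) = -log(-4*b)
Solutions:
 h(b) = C1 - b*log(-b) + b*(1 - 2*log(2))


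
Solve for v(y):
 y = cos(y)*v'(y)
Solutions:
 v(y) = C1 + Integral(y/cos(y), y)


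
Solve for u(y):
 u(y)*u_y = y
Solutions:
 u(y) = -sqrt(C1 + y^2)
 u(y) = sqrt(C1 + y^2)


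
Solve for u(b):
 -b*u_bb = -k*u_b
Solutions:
 u(b) = C1 + b^(re(k) + 1)*(C2*sin(log(b)*Abs(im(k))) + C3*cos(log(b)*im(k)))


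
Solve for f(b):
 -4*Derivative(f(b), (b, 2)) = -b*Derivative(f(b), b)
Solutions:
 f(b) = C1 + C2*erfi(sqrt(2)*b/4)


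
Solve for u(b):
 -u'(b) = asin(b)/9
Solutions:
 u(b) = C1 - b*asin(b)/9 - sqrt(1 - b^2)/9


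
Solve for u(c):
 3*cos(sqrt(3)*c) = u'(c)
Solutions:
 u(c) = C1 + sqrt(3)*sin(sqrt(3)*c)


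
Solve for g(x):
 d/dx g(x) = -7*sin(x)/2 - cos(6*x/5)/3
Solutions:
 g(x) = C1 - 5*sin(6*x/5)/18 + 7*cos(x)/2


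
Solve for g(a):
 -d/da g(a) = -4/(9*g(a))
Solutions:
 g(a) = -sqrt(C1 + 8*a)/3
 g(a) = sqrt(C1 + 8*a)/3


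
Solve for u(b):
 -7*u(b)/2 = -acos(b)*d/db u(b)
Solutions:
 u(b) = C1*exp(7*Integral(1/acos(b), b)/2)


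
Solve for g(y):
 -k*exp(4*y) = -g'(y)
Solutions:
 g(y) = C1 + k*exp(4*y)/4


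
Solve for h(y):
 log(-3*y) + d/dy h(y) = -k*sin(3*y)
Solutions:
 h(y) = C1 + k*cos(3*y)/3 - y*log(-y) - y*log(3) + y


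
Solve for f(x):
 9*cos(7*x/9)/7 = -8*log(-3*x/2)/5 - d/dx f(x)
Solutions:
 f(x) = C1 - 8*x*log(-x)/5 - 8*x*log(3)/5 + 8*x*log(2)/5 + 8*x/5 - 81*sin(7*x/9)/49


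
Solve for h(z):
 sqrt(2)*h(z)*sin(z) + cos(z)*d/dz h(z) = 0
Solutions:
 h(z) = C1*cos(z)^(sqrt(2))
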